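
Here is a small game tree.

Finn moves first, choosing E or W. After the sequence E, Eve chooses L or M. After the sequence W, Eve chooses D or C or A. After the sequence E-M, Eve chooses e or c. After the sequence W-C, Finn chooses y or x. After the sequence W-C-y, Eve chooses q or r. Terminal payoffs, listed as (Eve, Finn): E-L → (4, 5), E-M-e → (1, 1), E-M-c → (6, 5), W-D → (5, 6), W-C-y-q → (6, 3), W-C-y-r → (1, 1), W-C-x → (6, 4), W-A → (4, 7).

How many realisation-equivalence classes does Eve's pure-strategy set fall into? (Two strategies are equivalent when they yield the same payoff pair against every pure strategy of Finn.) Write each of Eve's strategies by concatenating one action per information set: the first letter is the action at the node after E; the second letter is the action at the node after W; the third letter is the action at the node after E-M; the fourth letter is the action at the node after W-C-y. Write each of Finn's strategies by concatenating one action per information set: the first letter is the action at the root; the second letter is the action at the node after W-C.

Eve has 24 pure strategies: LDeq, LDer, LDcq, LDcr, LCeq, LCer, LCcq, LCcr, LAeq, LAer, LAcq, LAcr, MDeq, MDer, MDcq, MDcr, MCeq, MCer, MCcq, MCcr, MAeq, MAer, MAcq, MAcr. Columns: Ey, Ex, Wy, Wx.
{LDeq, LDer, LDcq, LDcr} → row (4,5) (4,5) (5,6) (5,6)
{LCeq, LCcq} → row (4,5) (4,5) (6,3) (6,4)
{LCer, LCcr} → row (4,5) (4,5) (1,1) (6,4)
{LAeq, LAer, LAcq, LAcr} → row (4,5) (4,5) (4,7) (4,7)
{MDeq, MDer} → row (1,1) (1,1) (5,6) (5,6)
{MDcq, MDcr} → row (6,5) (6,5) (5,6) (5,6)
{MCeq} → row (1,1) (1,1) (6,3) (6,4)
{MCer} → row (1,1) (1,1) (1,1) (6,4)
{MCcq} → row (6,5) (6,5) (6,3) (6,4)
{MCcr} → row (6,5) (6,5) (1,1) (6,4)
{MAeq, MAer} → row (1,1) (1,1) (4,7) (4,7)
{MAcq, MAcr} → row (6,5) (6,5) (4,7) (4,7)
That's 12 distinct rows out of 24 strategies.

12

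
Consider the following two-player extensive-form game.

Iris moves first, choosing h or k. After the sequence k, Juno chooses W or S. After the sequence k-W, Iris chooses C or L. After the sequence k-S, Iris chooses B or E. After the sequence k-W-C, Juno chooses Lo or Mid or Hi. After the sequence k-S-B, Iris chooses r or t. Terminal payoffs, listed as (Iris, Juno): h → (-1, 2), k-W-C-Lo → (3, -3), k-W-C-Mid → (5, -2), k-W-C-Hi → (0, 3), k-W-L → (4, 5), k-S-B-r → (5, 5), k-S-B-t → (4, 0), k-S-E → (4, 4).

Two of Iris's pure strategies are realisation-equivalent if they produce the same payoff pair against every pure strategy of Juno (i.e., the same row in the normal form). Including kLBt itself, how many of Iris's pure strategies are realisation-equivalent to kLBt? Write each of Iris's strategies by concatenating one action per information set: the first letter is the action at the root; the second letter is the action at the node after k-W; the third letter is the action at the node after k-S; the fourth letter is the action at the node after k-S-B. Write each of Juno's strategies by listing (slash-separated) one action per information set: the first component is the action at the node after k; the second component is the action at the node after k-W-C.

1

Row for kLBt (columns W/Lo, W/Mid, W/Hi, S/Lo, S/Mid, S/Hi): (4,5) (4,5) (4,5) (4,0) (4,0) (4,0).
Every one of Iris's information sets is on the play path for some reply by Juno when Iris follows kLBt.
Changing the action at any of them therefore changes at least one column, so only kLBt itself gives this row.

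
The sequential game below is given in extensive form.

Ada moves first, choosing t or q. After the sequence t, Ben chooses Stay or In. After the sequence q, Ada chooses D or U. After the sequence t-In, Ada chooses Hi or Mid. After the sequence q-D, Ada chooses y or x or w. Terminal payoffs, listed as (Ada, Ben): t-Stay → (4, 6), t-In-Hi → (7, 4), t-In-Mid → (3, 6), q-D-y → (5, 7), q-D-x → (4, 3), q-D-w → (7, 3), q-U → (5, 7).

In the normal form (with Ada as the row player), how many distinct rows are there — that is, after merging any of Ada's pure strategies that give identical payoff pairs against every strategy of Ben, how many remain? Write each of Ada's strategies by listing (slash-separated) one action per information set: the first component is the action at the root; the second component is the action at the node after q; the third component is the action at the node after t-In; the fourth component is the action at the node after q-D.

Ada has 24 pure strategies: t/D/Hi/y, t/D/Hi/x, t/D/Hi/w, t/D/Mid/y, t/D/Mid/x, t/D/Mid/w, t/U/Hi/y, t/U/Hi/x, t/U/Hi/w, t/U/Mid/y, t/U/Mid/x, t/U/Mid/w, q/D/Hi/y, q/D/Hi/x, q/D/Hi/w, q/D/Mid/y, q/D/Mid/x, q/D/Mid/w, q/U/Hi/y, q/U/Hi/x, q/U/Hi/w, q/U/Mid/y, q/U/Mid/x, q/U/Mid/w. Columns: Stay, In.
{t/D/Hi/y, t/D/Hi/x, t/D/Hi/w, t/U/Hi/y, t/U/Hi/x, t/U/Hi/w} → row (4,6) (7,4)
{t/D/Mid/y, t/D/Mid/x, t/D/Mid/w, t/U/Mid/y, t/U/Mid/x, t/U/Mid/w} → row (4,6) (3,6)
{q/D/Hi/y, q/D/Mid/y, q/U/Hi/y, q/U/Hi/x, q/U/Hi/w, q/U/Mid/y, q/U/Mid/x, q/U/Mid/w} → row (5,7) (5,7)
{q/D/Hi/x, q/D/Mid/x} → row (4,3) (4,3)
{q/D/Hi/w, q/D/Mid/w} → row (7,3) (7,3)
That's 5 distinct rows out of 24 strategies.

5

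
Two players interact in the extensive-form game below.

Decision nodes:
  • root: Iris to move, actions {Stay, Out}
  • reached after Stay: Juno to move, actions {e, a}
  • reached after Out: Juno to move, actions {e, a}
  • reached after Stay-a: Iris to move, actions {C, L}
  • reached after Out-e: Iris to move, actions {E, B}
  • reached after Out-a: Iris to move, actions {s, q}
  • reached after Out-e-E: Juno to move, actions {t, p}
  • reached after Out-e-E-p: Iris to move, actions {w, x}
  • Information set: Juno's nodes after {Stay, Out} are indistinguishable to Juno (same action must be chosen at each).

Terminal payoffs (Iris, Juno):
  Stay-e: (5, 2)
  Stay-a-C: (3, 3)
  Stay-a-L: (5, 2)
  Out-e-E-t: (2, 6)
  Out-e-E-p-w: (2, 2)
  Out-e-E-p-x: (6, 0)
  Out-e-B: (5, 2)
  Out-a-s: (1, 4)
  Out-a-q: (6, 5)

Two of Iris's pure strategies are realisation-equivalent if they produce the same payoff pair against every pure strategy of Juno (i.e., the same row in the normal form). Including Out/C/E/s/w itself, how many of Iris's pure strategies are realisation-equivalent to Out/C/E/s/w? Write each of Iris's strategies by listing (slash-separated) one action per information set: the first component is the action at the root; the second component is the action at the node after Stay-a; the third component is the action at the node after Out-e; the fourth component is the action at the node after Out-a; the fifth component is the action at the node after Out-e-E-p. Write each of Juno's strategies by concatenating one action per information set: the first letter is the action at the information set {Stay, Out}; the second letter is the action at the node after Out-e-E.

Row for Out/C/E/s/w (columns et, ep, at, ap): (2,6) (2,2) (1,4) (1,4).
Under Out/C/E/s/w, Iris's choice at the node after Stay-a can never be reached regardless of what Juno does, so varying those choices leaves every outcome unchanged.
Holding the reachable choices fixed and varying the unreachable one freely already gives 2 equivalent strategies.
No other strategy reproduces this row, so those 2 are the full class: Out/C/E/s/w, Out/L/E/s/w.

2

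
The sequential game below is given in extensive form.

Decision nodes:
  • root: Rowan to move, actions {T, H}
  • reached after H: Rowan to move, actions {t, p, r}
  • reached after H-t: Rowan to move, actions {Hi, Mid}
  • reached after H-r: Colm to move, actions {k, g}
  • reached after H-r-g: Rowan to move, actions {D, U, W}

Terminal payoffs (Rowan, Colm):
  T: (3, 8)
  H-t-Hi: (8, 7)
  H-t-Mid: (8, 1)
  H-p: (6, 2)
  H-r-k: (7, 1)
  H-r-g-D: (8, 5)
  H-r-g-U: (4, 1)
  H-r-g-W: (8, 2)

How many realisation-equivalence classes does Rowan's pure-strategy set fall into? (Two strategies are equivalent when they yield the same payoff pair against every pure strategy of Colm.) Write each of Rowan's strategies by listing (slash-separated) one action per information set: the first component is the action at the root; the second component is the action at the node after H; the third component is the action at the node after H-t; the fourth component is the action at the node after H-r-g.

Rowan has 36 pure strategies: T/t/Hi/D, T/t/Hi/U, T/t/Hi/W, T/t/Mid/D, T/t/Mid/U, T/t/Mid/W, T/p/Hi/D, T/p/Hi/U, T/p/Hi/W, T/p/Mid/D, T/p/Mid/U, T/p/Mid/W, T/r/Hi/D, T/r/Hi/U, T/r/Hi/W, T/r/Mid/D, T/r/Mid/U, T/r/Mid/W, H/t/Hi/D, H/t/Hi/U, H/t/Hi/W, H/t/Mid/D, H/t/Mid/U, H/t/Mid/W, H/p/Hi/D, H/p/Hi/U, H/p/Hi/W, H/p/Mid/D, H/p/Mid/U, H/p/Mid/W, H/r/Hi/D, H/r/Hi/U, H/r/Hi/W, H/r/Mid/D, H/r/Mid/U, H/r/Mid/W. Columns: k, g.
{T/t/Hi/D, T/t/Hi/U, T/t/Hi/W, T/t/Mid/D, T/t/Mid/U, T/t/Mid/W, T/p/Hi/D, T/p/Hi/U, T/p/Hi/W, T/p/Mid/D, T/p/Mid/U, T/p/Mid/W, T/r/Hi/D, T/r/Hi/U, T/r/Hi/W, T/r/Mid/D, T/r/Mid/U, T/r/Mid/W} → row (3,8) (3,8)
{H/t/Hi/D, H/t/Hi/U, H/t/Hi/W} → row (8,7) (8,7)
{H/t/Mid/D, H/t/Mid/U, H/t/Mid/W} → row (8,1) (8,1)
{H/p/Hi/D, H/p/Hi/U, H/p/Hi/W, H/p/Mid/D, H/p/Mid/U, H/p/Mid/W} → row (6,2) (6,2)
{H/r/Hi/D, H/r/Mid/D} → row (7,1) (8,5)
{H/r/Hi/U, H/r/Mid/U} → row (7,1) (4,1)
{H/r/Hi/W, H/r/Mid/W} → row (7,1) (8,2)
That's 7 distinct rows out of 36 strategies.

7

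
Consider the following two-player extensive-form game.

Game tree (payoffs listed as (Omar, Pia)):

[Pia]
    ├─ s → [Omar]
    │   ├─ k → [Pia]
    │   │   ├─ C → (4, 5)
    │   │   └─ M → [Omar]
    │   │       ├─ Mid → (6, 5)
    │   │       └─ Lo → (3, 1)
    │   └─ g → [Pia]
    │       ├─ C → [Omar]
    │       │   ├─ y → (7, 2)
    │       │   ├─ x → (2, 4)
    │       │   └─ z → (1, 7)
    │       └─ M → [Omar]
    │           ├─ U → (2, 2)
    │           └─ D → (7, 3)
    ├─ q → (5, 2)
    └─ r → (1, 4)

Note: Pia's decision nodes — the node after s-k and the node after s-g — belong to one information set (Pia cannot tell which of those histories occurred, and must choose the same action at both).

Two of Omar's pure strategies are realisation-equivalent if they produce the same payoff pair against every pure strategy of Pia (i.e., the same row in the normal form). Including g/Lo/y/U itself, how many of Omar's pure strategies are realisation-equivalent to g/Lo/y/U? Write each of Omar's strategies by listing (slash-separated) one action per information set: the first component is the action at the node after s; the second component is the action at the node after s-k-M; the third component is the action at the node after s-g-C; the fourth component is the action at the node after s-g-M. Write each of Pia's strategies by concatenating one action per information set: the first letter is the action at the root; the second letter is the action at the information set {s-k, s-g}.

2

Row for g/Lo/y/U (columns sC, sM, qC, qM, rC, rM): (7,2) (2,2) (5,2) (5,2) (1,4) (1,4).
Under g/Lo/y/U, Omar's choice at the node after s-k-M can never be reached regardless of what Pia does, so varying those choices leaves every outcome unchanged.
Holding the reachable choices fixed and varying the unreachable one freely already gives 2 equivalent strategies.
No other strategy reproduces this row, so those 2 are the full class: g/Mid/y/U, g/Lo/y/U.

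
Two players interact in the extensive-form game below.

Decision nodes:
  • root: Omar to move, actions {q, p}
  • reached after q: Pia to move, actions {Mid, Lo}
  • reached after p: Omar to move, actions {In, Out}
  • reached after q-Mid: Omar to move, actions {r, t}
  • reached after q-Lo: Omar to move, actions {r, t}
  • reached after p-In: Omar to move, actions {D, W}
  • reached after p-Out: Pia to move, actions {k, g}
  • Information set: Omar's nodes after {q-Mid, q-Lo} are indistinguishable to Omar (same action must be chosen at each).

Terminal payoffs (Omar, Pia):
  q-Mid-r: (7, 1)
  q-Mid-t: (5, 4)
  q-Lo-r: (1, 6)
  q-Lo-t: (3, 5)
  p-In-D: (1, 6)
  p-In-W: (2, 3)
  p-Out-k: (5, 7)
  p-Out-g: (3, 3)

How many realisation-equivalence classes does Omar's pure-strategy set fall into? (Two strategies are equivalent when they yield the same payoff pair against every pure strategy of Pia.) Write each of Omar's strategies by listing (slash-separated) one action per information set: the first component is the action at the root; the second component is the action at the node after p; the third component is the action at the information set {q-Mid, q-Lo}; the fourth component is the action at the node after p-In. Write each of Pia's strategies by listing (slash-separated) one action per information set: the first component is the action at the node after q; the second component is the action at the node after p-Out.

Omar has 16 pure strategies: q/In/r/D, q/In/r/W, q/In/t/D, q/In/t/W, q/Out/r/D, q/Out/r/W, q/Out/t/D, q/Out/t/W, p/In/r/D, p/In/r/W, p/In/t/D, p/In/t/W, p/Out/r/D, p/Out/r/W, p/Out/t/D, p/Out/t/W. Columns: Mid/k, Mid/g, Lo/k, Lo/g.
{q/In/r/D, q/In/r/W, q/Out/r/D, q/Out/r/W} → row (7,1) (7,1) (1,6) (1,6)
{q/In/t/D, q/In/t/W, q/Out/t/D, q/Out/t/W} → row (5,4) (5,4) (3,5) (3,5)
{p/In/r/D, p/In/t/D} → row (1,6) (1,6) (1,6) (1,6)
{p/In/r/W, p/In/t/W} → row (2,3) (2,3) (2,3) (2,3)
{p/Out/r/D, p/Out/r/W, p/Out/t/D, p/Out/t/W} → row (5,7) (3,3) (5,7) (3,3)
That's 5 distinct rows out of 16 strategies.

5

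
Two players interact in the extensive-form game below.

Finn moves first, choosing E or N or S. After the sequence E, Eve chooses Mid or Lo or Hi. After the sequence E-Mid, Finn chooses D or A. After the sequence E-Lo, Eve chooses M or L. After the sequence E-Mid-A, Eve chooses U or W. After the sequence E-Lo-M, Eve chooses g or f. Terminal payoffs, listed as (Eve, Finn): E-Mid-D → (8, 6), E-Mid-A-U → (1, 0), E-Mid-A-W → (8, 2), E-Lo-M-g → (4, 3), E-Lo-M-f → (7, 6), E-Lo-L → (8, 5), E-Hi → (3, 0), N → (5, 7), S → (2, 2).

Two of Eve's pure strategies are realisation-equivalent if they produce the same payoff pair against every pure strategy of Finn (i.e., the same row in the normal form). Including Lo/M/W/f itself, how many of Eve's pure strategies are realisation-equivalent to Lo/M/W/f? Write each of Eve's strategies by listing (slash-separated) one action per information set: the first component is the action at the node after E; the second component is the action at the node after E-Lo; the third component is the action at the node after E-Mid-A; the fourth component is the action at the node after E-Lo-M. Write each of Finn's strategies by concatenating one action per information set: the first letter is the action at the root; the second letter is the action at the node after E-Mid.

2

Row for Lo/M/W/f (columns ED, EA, ND, NA, SD, SA): (7,6) (7,6) (5,7) (5,7) (2,2) (2,2).
Under Lo/M/W/f, Eve's choice at the node after E-Mid-A can never be reached regardless of what Finn does, so varying those choices leaves every outcome unchanged.
Holding the reachable choices fixed and varying the unreachable one freely already gives 2 equivalent strategies.
No other strategy reproduces this row, so those 2 are the full class: Lo/M/U/f, Lo/M/W/f.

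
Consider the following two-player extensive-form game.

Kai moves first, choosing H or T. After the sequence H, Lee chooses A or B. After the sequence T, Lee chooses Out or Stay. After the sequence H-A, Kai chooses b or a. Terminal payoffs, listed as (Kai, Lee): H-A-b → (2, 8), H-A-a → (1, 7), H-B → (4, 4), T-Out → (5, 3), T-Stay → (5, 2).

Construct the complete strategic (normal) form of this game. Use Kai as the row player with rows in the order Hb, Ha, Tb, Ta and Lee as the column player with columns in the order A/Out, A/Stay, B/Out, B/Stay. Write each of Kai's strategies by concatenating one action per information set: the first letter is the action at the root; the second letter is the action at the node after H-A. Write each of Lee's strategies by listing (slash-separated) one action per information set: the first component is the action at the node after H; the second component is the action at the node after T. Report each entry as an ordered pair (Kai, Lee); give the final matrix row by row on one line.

Row Hb: A/Out→(2,8), A/Stay→(2,8), B/Out→(4,4), B/Stay→(4,4)
Row Ha: A/Out→(1,7), A/Stay→(1,7), B/Out→(4,4), B/Stay→(4,4)
Row Tb: A/Out→(5,3), A/Stay→(5,2), B/Out→(5,3), B/Stay→(5,2)
Row Ta: A/Out→(5,3), A/Stay→(5,2), B/Out→(5,3), B/Stay→(5,2)

Hb: (2,8) (2,8) (4,4) (4,4) | Ha: (1,7) (1,7) (4,4) (4,4) | Tb: (5,3) (5,2) (5,3) (5,2) | Ta: (5,3) (5,2) (5,3) (5,2)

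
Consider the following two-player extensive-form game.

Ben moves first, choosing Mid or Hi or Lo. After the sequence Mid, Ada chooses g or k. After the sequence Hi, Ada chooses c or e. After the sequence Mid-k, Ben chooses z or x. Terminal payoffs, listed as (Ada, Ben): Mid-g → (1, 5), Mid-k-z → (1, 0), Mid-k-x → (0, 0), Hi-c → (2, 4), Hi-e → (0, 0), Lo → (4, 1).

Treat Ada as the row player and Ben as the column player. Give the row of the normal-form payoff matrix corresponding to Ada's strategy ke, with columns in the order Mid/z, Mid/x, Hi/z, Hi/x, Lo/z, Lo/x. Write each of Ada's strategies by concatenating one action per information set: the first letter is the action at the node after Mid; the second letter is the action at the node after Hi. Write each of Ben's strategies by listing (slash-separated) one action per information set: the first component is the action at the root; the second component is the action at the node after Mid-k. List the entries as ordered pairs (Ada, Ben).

vs Mid/z: Ben plays Mid → Ada plays k at [Mid] → Ben plays z at [Mid-k] → (1, 0)
vs Mid/x: Ben plays Mid → Ada plays k at [Mid] → Ben plays x at [Mid-k] → (0, 0)
vs Hi/z: Ben plays Hi → Ada plays e at [Hi] → (0, 0)
vs Hi/x: Ben plays Hi → Ada plays e at [Hi] → (0, 0)
vs Lo/z: Ben plays Lo → (4, 1)
vs Lo/x: Ben plays Lo → (4, 1)

(1,0) (0,0) (0,0) (0,0) (4,1) (4,1)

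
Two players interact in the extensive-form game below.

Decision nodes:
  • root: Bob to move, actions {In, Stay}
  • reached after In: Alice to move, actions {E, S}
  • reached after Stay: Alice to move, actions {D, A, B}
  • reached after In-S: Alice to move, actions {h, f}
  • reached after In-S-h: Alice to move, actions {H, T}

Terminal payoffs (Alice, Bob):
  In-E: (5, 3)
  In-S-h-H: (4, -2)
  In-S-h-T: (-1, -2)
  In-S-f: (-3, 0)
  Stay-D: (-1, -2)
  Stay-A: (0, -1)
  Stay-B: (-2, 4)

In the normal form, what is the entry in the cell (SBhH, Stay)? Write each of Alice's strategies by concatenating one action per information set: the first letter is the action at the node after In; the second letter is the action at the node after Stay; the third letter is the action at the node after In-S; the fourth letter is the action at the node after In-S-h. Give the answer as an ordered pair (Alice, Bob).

Trace the play path from the root:
  Bob plays Stay
  Alice plays B at [Stay]
→ terminal payoff (-2, 4).
(Alice's choice at the node after In is never reached on this path, so it doesn't affect the outcome.)

(-2, 4)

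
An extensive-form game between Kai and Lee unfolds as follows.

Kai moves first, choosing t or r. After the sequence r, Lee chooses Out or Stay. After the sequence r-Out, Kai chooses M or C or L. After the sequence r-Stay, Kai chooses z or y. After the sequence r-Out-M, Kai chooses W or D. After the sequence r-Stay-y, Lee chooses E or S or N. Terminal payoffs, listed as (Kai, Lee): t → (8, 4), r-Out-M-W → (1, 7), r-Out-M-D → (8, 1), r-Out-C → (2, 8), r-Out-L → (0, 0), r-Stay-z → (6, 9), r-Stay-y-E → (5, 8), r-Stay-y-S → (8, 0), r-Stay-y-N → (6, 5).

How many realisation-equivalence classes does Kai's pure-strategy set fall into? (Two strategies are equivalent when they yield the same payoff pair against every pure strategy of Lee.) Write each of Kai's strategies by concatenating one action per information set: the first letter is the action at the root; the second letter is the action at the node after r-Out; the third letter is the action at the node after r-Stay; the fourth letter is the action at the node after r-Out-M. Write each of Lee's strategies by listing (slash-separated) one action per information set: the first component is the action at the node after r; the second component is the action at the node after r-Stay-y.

9

Kai has 24 pure strategies: tMzW, tMzD, tMyW, tMyD, tCzW, tCzD, tCyW, tCyD, tLzW, tLzD, tLyW, tLyD, rMzW, rMzD, rMyW, rMyD, rCzW, rCzD, rCyW, rCyD, rLzW, rLzD, rLyW, rLyD. Columns: Out/E, Out/S, Out/N, Stay/E, Stay/S, Stay/N.
{tMzW, tMzD, tMyW, tMyD, tCzW, tCzD, tCyW, tCyD, tLzW, tLzD, tLyW, tLyD} → row (8,4) (8,4) (8,4) (8,4) (8,4) (8,4)
{rMzW} → row (1,7) (1,7) (1,7) (6,9) (6,9) (6,9)
{rMzD} → row (8,1) (8,1) (8,1) (6,9) (6,9) (6,9)
{rMyW} → row (1,7) (1,7) (1,7) (5,8) (8,0) (6,5)
{rMyD} → row (8,1) (8,1) (8,1) (5,8) (8,0) (6,5)
{rCzW, rCzD} → row (2,8) (2,8) (2,8) (6,9) (6,9) (6,9)
{rCyW, rCyD} → row (2,8) (2,8) (2,8) (5,8) (8,0) (6,5)
{rLzW, rLzD} → row (0,0) (0,0) (0,0) (6,9) (6,9) (6,9)
{rLyW, rLyD} → row (0,0) (0,0) (0,0) (5,8) (8,0) (6,5)
That's 9 distinct rows out of 24 strategies.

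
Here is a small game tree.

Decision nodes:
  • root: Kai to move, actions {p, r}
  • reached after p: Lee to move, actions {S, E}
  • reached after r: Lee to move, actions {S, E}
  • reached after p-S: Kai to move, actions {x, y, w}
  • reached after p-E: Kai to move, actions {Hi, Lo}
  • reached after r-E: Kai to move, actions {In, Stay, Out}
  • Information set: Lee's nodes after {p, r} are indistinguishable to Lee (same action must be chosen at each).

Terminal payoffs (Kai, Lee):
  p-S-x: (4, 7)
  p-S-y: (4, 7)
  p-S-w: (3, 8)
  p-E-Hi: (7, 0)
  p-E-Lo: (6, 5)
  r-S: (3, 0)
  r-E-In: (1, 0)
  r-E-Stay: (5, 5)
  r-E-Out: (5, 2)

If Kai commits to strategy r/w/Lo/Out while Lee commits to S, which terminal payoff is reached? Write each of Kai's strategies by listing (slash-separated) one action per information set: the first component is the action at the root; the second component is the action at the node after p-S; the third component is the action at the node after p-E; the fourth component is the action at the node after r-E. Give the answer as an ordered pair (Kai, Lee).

Trace the play path from the root:
  Kai plays r
  Lee plays S at [r]
→ terminal payoff (3, 0).
(Kai's choice at the node after p-S is never reached on this path, so it doesn't affect the outcome.)

(3, 0)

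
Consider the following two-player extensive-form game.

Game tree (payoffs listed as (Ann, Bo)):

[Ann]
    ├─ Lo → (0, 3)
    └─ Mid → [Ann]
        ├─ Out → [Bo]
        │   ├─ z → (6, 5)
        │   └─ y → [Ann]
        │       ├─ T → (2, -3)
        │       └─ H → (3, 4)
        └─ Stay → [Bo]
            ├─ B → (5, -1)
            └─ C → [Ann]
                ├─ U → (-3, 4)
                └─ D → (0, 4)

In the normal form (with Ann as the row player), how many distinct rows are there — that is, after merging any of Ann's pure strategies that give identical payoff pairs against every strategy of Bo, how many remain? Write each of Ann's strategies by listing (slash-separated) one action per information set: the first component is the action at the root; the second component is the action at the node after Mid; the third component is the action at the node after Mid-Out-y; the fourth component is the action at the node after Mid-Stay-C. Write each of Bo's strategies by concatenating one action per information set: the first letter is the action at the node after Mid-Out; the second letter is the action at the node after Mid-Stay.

Ann has 16 pure strategies: Lo/Out/T/U, Lo/Out/T/D, Lo/Out/H/U, Lo/Out/H/D, Lo/Stay/T/U, Lo/Stay/T/D, Lo/Stay/H/U, Lo/Stay/H/D, Mid/Out/T/U, Mid/Out/T/D, Mid/Out/H/U, Mid/Out/H/D, Mid/Stay/T/U, Mid/Stay/T/D, Mid/Stay/H/U, Mid/Stay/H/D. Columns: zB, zC, yB, yC.
{Lo/Out/T/U, Lo/Out/T/D, Lo/Out/H/U, Lo/Out/H/D, Lo/Stay/T/U, Lo/Stay/T/D, Lo/Stay/H/U, Lo/Stay/H/D} → row (0,3) (0,3) (0,3) (0,3)
{Mid/Out/T/U, Mid/Out/T/D} → row (6,5) (6,5) (2,-3) (2,-3)
{Mid/Out/H/U, Mid/Out/H/D} → row (6,5) (6,5) (3,4) (3,4)
{Mid/Stay/T/U, Mid/Stay/H/U} → row (5,-1) (-3,4) (5,-1) (-3,4)
{Mid/Stay/T/D, Mid/Stay/H/D} → row (5,-1) (0,4) (5,-1) (0,4)
That's 5 distinct rows out of 16 strategies.

5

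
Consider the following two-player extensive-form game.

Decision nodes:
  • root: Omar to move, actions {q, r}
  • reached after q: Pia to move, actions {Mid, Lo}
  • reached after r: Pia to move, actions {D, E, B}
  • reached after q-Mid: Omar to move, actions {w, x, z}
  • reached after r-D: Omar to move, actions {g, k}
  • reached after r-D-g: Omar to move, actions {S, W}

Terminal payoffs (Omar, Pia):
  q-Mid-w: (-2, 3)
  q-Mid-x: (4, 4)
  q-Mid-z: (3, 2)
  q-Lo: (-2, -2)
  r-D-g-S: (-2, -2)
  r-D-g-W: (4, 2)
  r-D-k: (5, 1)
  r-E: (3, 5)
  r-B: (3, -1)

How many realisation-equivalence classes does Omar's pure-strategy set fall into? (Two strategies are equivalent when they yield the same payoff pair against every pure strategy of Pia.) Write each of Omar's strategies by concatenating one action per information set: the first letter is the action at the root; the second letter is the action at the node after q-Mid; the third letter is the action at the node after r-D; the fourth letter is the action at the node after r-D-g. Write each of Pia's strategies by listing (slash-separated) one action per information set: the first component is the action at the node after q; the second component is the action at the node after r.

Omar has 24 pure strategies: qwgS, qwgW, qwkS, qwkW, qxgS, qxgW, qxkS, qxkW, qzgS, qzgW, qzkS, qzkW, rwgS, rwgW, rwkS, rwkW, rxgS, rxgW, rxkS, rxkW, rzgS, rzgW, rzkS, rzkW. Columns: Mid/D, Mid/E, Mid/B, Lo/D, Lo/E, Lo/B.
{qwgS, qwgW, qwkS, qwkW} → row (-2,3) (-2,3) (-2,3) (-2,-2) (-2,-2) (-2,-2)
{qxgS, qxgW, qxkS, qxkW} → row (4,4) (4,4) (4,4) (-2,-2) (-2,-2) (-2,-2)
{qzgS, qzgW, qzkS, qzkW} → row (3,2) (3,2) (3,2) (-2,-2) (-2,-2) (-2,-2)
{rwgS, rxgS, rzgS} → row (-2,-2) (3,5) (3,-1) (-2,-2) (3,5) (3,-1)
{rwgW, rxgW, rzgW} → row (4,2) (3,5) (3,-1) (4,2) (3,5) (3,-1)
{rwkS, rwkW, rxkS, rxkW, rzkS, rzkW} → row (5,1) (3,5) (3,-1) (5,1) (3,5) (3,-1)
That's 6 distinct rows out of 24 strategies.

6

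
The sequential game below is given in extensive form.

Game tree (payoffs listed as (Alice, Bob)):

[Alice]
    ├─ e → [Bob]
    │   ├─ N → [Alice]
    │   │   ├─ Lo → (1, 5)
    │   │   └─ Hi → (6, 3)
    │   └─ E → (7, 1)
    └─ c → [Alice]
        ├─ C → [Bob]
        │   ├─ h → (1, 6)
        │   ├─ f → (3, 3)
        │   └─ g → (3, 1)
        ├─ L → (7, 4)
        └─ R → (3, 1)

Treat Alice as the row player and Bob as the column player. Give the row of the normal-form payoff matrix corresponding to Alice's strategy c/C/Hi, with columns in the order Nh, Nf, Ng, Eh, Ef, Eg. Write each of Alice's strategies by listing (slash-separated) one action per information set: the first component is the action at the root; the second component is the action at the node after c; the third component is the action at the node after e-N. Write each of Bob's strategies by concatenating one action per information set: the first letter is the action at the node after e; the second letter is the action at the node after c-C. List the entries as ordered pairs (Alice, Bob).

vs Nh: Alice plays c → Alice plays C at [c] → Bob plays h at [c-C] → (1, 6)
vs Nf: Alice plays c → Alice plays C at [c] → Bob plays f at [c-C] → (3, 3)
vs Ng: Alice plays c → Alice plays C at [c] → Bob plays g at [c-C] → (3, 1)
vs Eh: Alice plays c → Alice plays C at [c] → Bob plays h at [c-C] → (1, 6)
vs Ef: Alice plays c → Alice plays C at [c] → Bob plays f at [c-C] → (3, 3)
vs Eg: Alice plays c → Alice plays C at [c] → Bob plays g at [c-C] → (3, 1)

(1,6) (3,3) (3,1) (1,6) (3,3) (3,1)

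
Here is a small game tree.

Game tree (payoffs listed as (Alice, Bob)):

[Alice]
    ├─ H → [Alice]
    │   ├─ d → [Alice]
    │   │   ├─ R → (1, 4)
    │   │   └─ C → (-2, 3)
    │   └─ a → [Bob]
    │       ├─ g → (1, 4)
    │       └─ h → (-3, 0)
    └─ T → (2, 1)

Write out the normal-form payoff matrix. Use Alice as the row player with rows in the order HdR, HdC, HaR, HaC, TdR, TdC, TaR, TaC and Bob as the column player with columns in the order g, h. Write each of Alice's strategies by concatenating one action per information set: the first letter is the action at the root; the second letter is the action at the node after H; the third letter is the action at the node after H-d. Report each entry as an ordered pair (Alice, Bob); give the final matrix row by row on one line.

HdR: (1,4) (1,4) | HdC: (-2,3) (-2,3) | HaR: (1,4) (-3,0) | HaC: (1,4) (-3,0) | TdR: (2,1) (2,1) | TdC: (2,1) (2,1) | TaR: (2,1) (2,1) | TaC: (2,1) (2,1)

            g        h
 HdR    (1,4)    (1,4)
 HdC   (-2,3)   (-2,3)
 HaR    (1,4)   (-3,0)
 HaC    (1,4)   (-3,0)
 TdR    (2,1)    (2,1)
 TdC    (2,1)    (2,1)
 TaR    (2,1)    (2,1)
 TaC    (2,1)    (2,1)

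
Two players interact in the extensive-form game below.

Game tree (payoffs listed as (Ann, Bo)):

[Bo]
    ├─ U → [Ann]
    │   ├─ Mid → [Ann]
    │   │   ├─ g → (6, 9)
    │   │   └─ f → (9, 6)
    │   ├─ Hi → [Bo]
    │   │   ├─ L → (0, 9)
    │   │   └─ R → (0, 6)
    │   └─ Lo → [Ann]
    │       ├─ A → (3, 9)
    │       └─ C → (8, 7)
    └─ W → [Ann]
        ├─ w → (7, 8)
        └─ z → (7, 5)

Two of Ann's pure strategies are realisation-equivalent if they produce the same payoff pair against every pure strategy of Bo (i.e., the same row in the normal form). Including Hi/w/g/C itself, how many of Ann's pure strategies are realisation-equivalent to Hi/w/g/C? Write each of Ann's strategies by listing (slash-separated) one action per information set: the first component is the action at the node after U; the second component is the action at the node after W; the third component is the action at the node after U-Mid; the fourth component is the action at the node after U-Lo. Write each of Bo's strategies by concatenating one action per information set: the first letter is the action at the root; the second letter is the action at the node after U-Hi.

4

Row for Hi/w/g/C (columns UL, UR, WL, WR): (0,9) (0,6) (7,8) (7,8).
Under Hi/w/g/C, Ann's choice at the node after U-Mid and at the node after U-Lo can never be reached regardless of what Bo does, so varying those choices leaves every outcome unchanged.
Holding the reachable choices fixed and varying the unreachable ones freely already gives 2 × 2 = 4 equivalent strategies.
No other strategy reproduces this row, so those 4 are the full class: Hi/w/g/A, Hi/w/g/C, Hi/w/f/A, Hi/w/f/C.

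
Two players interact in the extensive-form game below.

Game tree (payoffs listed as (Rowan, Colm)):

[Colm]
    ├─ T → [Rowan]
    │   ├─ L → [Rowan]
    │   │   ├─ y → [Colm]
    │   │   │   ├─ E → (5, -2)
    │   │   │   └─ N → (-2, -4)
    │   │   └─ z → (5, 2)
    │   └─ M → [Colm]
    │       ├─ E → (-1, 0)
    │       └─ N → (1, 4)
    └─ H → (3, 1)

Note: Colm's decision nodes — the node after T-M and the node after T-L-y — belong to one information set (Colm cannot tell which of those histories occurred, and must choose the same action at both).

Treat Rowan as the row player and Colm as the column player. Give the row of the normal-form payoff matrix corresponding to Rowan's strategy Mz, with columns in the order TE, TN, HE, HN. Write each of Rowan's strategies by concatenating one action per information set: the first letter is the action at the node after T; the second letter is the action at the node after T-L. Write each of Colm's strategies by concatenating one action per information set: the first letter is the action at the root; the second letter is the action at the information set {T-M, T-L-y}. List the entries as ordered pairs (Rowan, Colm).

vs TE: Colm plays T → Rowan plays M at [T] → Colm plays E at [T-M] → (-1, 0)
vs TN: Colm plays T → Rowan plays M at [T] → Colm plays N at [T-M] → (1, 4)
vs HE: Colm plays H → (3, 1)
vs HN: Colm plays H → (3, 1)

(-1,0) (1,4) (3,1) (3,1)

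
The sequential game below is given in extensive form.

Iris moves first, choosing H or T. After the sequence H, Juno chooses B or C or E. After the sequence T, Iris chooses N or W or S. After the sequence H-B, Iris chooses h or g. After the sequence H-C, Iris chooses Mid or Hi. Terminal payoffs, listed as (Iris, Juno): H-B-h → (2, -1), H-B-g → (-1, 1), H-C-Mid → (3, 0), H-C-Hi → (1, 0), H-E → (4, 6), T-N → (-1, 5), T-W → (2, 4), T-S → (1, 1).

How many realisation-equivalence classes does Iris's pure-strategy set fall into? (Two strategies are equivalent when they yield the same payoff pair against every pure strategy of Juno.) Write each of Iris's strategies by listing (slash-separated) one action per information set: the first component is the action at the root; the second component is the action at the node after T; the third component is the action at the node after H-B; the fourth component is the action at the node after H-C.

7

Iris has 24 pure strategies: H/N/h/Mid, H/N/h/Hi, H/N/g/Mid, H/N/g/Hi, H/W/h/Mid, H/W/h/Hi, H/W/g/Mid, H/W/g/Hi, H/S/h/Mid, H/S/h/Hi, H/S/g/Mid, H/S/g/Hi, T/N/h/Mid, T/N/h/Hi, T/N/g/Mid, T/N/g/Hi, T/W/h/Mid, T/W/h/Hi, T/W/g/Mid, T/W/g/Hi, T/S/h/Mid, T/S/h/Hi, T/S/g/Mid, T/S/g/Hi. Columns: B, C, E.
{H/N/h/Mid, H/W/h/Mid, H/S/h/Mid} → row (2,-1) (3,0) (4,6)
{H/N/h/Hi, H/W/h/Hi, H/S/h/Hi} → row (2,-1) (1,0) (4,6)
{H/N/g/Mid, H/W/g/Mid, H/S/g/Mid} → row (-1,1) (3,0) (4,6)
{H/N/g/Hi, H/W/g/Hi, H/S/g/Hi} → row (-1,1) (1,0) (4,6)
{T/N/h/Mid, T/N/h/Hi, T/N/g/Mid, T/N/g/Hi} → row (-1,5) (-1,5) (-1,5)
{T/W/h/Mid, T/W/h/Hi, T/W/g/Mid, T/W/g/Hi} → row (2,4) (2,4) (2,4)
{T/S/h/Mid, T/S/h/Hi, T/S/g/Mid, T/S/g/Hi} → row (1,1) (1,1) (1,1)
That's 7 distinct rows out of 24 strategies.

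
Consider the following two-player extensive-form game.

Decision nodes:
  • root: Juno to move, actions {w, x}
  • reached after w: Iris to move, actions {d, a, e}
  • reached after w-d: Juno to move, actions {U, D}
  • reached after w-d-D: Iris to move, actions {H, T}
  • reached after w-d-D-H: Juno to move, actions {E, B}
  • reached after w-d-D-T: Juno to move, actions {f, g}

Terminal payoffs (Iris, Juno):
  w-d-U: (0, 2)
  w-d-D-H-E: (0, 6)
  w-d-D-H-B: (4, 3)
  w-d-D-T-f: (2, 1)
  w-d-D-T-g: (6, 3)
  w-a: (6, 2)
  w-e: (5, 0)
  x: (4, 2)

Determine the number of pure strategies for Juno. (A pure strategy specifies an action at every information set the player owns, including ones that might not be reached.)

16

Juno owns the root with actions {w, x} — two choices.
Juno owns the node after w-d with actions {U, D} — two choices.
Juno owns the node after w-d-D-H with actions {E, B} — two choices.
Juno owns the node after w-d-D-T with actions {f, g} — two choices.
A pure strategy fixes one action at each information set independently, so the count is the product 2 × 2 × 2 × 2 = 16.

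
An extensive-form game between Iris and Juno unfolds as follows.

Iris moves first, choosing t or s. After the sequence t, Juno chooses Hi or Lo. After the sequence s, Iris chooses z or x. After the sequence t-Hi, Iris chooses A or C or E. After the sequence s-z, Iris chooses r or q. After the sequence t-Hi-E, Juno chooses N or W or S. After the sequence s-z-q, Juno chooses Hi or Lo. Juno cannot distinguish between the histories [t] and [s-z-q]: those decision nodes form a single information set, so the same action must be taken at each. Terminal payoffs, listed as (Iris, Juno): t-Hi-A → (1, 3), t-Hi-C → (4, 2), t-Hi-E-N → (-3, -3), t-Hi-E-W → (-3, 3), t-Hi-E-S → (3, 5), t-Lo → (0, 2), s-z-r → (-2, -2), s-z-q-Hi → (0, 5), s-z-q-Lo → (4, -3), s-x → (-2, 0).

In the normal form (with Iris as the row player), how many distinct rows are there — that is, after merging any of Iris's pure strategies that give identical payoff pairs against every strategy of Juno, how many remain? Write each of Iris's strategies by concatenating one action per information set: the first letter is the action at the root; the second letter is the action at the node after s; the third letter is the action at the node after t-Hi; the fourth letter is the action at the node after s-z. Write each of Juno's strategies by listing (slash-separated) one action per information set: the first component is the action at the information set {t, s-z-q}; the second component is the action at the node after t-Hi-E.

Iris has 24 pure strategies: tzAr, tzAq, tzCr, tzCq, tzEr, tzEq, txAr, txAq, txCr, txCq, txEr, txEq, szAr, szAq, szCr, szCq, szEr, szEq, sxAr, sxAq, sxCr, sxCq, sxEr, sxEq. Columns: Hi/N, Hi/W, Hi/S, Lo/N, Lo/W, Lo/S.
{tzAr, tzAq, txAr, txAq} → row (1,3) (1,3) (1,3) (0,2) (0,2) (0,2)
{tzCr, tzCq, txCr, txCq} → row (4,2) (4,2) (4,2) (0,2) (0,2) (0,2)
{tzEr, tzEq, txEr, txEq} → row (-3,-3) (-3,3) (3,5) (0,2) (0,2) (0,2)
{szAr, szCr, szEr} → row (-2,-2) (-2,-2) (-2,-2) (-2,-2) (-2,-2) (-2,-2)
{szAq, szCq, szEq} → row (0,5) (0,5) (0,5) (4,-3) (4,-3) (4,-3)
{sxAr, sxAq, sxCr, sxCq, sxEr, sxEq} → row (-2,0) (-2,0) (-2,0) (-2,0) (-2,0) (-2,0)
That's 6 distinct rows out of 24 strategies.

6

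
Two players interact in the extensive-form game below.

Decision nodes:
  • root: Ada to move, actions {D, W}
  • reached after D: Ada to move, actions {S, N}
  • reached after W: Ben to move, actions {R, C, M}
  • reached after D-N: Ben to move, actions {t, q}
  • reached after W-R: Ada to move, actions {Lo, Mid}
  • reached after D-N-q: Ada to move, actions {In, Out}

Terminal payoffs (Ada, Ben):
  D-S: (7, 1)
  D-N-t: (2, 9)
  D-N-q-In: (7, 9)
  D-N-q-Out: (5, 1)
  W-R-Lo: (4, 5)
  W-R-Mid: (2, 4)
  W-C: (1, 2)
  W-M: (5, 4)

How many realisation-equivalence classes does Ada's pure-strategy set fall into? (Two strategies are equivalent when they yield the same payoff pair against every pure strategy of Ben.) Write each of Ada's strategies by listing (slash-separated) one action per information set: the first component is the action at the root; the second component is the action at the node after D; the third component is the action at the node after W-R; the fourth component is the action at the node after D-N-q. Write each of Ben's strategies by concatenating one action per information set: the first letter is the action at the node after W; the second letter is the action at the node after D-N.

Ada has 16 pure strategies: D/S/Lo/In, D/S/Lo/Out, D/S/Mid/In, D/S/Mid/Out, D/N/Lo/In, D/N/Lo/Out, D/N/Mid/In, D/N/Mid/Out, W/S/Lo/In, W/S/Lo/Out, W/S/Mid/In, W/S/Mid/Out, W/N/Lo/In, W/N/Lo/Out, W/N/Mid/In, W/N/Mid/Out. Columns: Rt, Rq, Ct, Cq, Mt, Mq.
{D/S/Lo/In, D/S/Lo/Out, D/S/Mid/In, D/S/Mid/Out} → row (7,1) (7,1) (7,1) (7,1) (7,1) (7,1)
{D/N/Lo/In, D/N/Mid/In} → row (2,9) (7,9) (2,9) (7,9) (2,9) (7,9)
{D/N/Lo/Out, D/N/Mid/Out} → row (2,9) (5,1) (2,9) (5,1) (2,9) (5,1)
{W/S/Lo/In, W/S/Lo/Out, W/N/Lo/In, W/N/Lo/Out} → row (4,5) (4,5) (1,2) (1,2) (5,4) (5,4)
{W/S/Mid/In, W/S/Mid/Out, W/N/Mid/In, W/N/Mid/Out} → row (2,4) (2,4) (1,2) (1,2) (5,4) (5,4)
That's 5 distinct rows out of 16 strategies.

5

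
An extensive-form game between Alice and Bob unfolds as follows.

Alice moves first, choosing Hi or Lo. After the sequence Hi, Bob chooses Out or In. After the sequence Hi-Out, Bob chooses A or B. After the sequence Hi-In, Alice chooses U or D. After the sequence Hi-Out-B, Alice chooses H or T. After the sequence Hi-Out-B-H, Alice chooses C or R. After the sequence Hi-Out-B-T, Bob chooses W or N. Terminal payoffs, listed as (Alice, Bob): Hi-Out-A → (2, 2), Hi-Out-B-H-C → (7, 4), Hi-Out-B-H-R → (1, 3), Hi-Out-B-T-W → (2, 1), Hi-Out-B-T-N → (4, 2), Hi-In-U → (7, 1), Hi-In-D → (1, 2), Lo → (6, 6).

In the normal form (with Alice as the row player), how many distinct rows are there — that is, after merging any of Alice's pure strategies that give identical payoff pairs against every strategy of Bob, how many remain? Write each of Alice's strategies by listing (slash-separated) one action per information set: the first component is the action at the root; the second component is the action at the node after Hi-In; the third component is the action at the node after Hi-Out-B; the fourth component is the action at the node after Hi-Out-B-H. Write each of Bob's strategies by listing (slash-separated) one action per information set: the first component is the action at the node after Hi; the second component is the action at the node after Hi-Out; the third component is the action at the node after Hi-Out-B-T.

Alice has 16 pure strategies: Hi/U/H/C, Hi/U/H/R, Hi/U/T/C, Hi/U/T/R, Hi/D/H/C, Hi/D/H/R, Hi/D/T/C, Hi/D/T/R, Lo/U/H/C, Lo/U/H/R, Lo/U/T/C, Lo/U/T/R, Lo/D/H/C, Lo/D/H/R, Lo/D/T/C, Lo/D/T/R. Columns: Out/A/W, Out/A/N, Out/B/W, Out/B/N, In/A/W, In/A/N, In/B/W, In/B/N.
{Hi/U/H/C} → row (2,2) (2,2) (7,4) (7,4) (7,1) (7,1) (7,1) (7,1)
{Hi/U/H/R} → row (2,2) (2,2) (1,3) (1,3) (7,1) (7,1) (7,1) (7,1)
{Hi/U/T/C, Hi/U/T/R} → row (2,2) (2,2) (2,1) (4,2) (7,1) (7,1) (7,1) (7,1)
{Hi/D/H/C} → row (2,2) (2,2) (7,4) (7,4) (1,2) (1,2) (1,2) (1,2)
{Hi/D/H/R} → row (2,2) (2,2) (1,3) (1,3) (1,2) (1,2) (1,2) (1,2)
{Hi/D/T/C, Hi/D/T/R} → row (2,2) (2,2) (2,1) (4,2) (1,2) (1,2) (1,2) (1,2)
{Lo/U/H/C, Lo/U/H/R, Lo/U/T/C, Lo/U/T/R, Lo/D/H/C, Lo/D/H/R, Lo/D/T/C, Lo/D/T/R} → row (6,6) (6,6) (6,6) (6,6) (6,6) (6,6) (6,6) (6,6)
That's 7 distinct rows out of 16 strategies.

7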